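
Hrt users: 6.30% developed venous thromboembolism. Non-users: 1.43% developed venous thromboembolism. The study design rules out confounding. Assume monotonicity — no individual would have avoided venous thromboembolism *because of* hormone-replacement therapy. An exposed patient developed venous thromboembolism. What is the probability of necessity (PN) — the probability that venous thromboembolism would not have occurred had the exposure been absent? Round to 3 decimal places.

p₁ = 0.063, p₀ = 0.0143.
Under exogeneity and monotonicity, PN = (p₁ − p₀) / p₁.
PN = (0.063 − 0.0143) / 0.063 = 0.0487 / 0.063 ≈ 0.7730

PN ≈ 0.773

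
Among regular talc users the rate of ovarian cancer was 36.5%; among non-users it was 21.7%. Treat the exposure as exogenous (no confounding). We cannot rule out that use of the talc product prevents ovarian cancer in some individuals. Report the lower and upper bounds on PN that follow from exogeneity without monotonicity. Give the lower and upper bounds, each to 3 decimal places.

0.405 ≤ PN ≤ 1.000

p₁ = 0.365, p₀ = 0.217.
Under exogeneity alone the bounds on PN are max{0,(p₁−p₀)/p₁} ≤ PN ≤ min{1,(1−p₀)/p₁}.
  lower = (p₁ − p₀)/p₁ = 0.148 / 0.365 ≈ 0.4055
  upper = min{1, (1 − p₀)/p₁} = 0.783 / 0.365 ≈ 2.1452 → capped at 1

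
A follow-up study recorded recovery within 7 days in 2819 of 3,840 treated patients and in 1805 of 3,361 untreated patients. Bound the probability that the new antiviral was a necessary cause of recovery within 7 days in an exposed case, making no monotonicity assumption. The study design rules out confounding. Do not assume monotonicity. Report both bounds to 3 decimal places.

p₁ = P(outcome | exposed) = 2819/3840 = 0.73411
p₀ = P(outcome | unexposed) = 1805/3361 = 0.53704
Under exogeneity alone the bounds on PN are max{0,(p₁−p₀)/p₁} ≤ PN ≤ min{1,(1−p₀)/p₁}.
  lower = (p₁ − p₀)/p₁ = 0.19707 / 0.73411 ≈ 0.2684
  upper = min{1, (1 − p₀)/p₁} = 0.46296 / 0.73411 ≈ 0.6306

0.268 ≤ PN ≤ 0.631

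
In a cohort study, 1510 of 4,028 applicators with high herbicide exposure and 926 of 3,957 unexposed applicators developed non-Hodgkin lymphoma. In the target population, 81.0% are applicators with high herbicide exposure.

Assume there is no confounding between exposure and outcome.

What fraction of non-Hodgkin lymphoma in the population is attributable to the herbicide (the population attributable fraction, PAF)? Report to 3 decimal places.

PAF ≈ 0.328

p₁ = P(outcome | exposed) = 1510/4028 = 0.37488
p₀ = P(outcome | unexposed) = 926/3957 = 0.23402
Overall risk P(Y=1) = π·p₁ + (1−π)·p₀ = 0.81×0.37488 + 0.19×0.23402 = 0.34811.
Under exogeneity, PAF = [P(Y=1) − p₀] / P(Y=1).
PAF = (0.34811 − 0.23402) / 0.34811 ≈ 0.3278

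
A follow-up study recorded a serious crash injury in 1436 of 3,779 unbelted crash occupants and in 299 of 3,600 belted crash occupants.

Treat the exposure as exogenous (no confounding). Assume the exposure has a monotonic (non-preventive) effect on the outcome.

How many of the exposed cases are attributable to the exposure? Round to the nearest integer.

about 1122 cases

p₁ = P(outcome | exposed) = 1436/3779 = 0.37999
p₀ = P(outcome | unexposed) = 299/3600 = 0.083056
PN = (p₁ − p₀)/p₁ = (0.37999 − 0.083056) / 0.37999 ≈ 0.78143.
Attributable cases ≈ PN × (exposed cases) = 0.78143 × 1436 ≈ 1122.13.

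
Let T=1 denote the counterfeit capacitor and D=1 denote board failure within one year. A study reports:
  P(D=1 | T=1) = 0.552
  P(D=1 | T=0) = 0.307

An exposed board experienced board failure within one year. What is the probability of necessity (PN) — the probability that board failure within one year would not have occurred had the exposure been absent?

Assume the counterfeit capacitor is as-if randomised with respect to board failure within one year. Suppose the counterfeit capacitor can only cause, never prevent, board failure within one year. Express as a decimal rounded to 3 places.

Let p₁ = 0.552, p₀ = 0.307.
Under exogeneity and monotonicity, PN = (p₁ − p₀) / p₁.
PN = (0.552 − 0.307) / 0.552 = 0.245 / 0.552 ≈ 0.4438

PN ≈ 0.444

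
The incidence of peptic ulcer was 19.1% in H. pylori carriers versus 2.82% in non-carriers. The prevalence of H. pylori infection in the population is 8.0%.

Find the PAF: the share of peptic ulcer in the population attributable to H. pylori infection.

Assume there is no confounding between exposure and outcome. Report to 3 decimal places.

p₁ = 0.191, p₀ = 0.0282.
Overall risk P(Y=1) = π·p₁ + (1−π)·p₀ = 0.08×0.191 + 0.92×0.0282 = 0.041224.
Under exogeneity, PAF = [P(Y=1) − p₀] / P(Y=1).
PAF = (0.041224 − 0.0282) / 0.041224 ≈ 0.3159

PAF ≈ 0.316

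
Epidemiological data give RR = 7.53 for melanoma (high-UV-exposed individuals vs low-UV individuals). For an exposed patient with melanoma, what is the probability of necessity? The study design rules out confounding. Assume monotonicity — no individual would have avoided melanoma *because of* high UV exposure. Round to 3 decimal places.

PN ≈ 0.867

Under exogeneity and monotonicity, PN = (RR − 1) / RR = 1 − 1/RR.
PN = (7.53 − 1) / 7.53 = 6.53 / 7.53 ≈ 0.8672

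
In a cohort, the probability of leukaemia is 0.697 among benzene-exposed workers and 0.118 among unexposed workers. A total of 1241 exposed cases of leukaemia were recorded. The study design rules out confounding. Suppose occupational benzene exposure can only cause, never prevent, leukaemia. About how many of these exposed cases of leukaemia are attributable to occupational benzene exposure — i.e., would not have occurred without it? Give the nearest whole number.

Let p₁ = 0.697, p₀ = 0.118.
PN = (p₁ − p₀)/p₁ = (0.697 − 0.118) / 0.697 ≈ 0.83070.
Attributable cases ≈ PN × (exposed cases) = 0.83070 × 1241 ≈ 1030.90.

about 1031 cases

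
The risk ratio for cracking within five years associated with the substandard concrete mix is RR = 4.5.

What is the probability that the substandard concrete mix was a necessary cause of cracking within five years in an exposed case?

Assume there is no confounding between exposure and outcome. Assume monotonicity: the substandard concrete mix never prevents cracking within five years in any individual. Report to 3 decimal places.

Under exogeneity and monotonicity, PN = (RR − 1) / RR = 1 − 1/RR.
PN = (4.5 − 1) / 4.5 = 3.5 / 4.5 ≈ 0.7778

PN ≈ 0.778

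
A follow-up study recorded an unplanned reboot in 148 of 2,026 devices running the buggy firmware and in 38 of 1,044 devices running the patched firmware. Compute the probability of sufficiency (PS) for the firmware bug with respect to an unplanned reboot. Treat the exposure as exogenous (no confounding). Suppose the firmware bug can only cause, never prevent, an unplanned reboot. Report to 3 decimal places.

PS ≈ 0.038

p₁ = P(outcome | exposed) = 148/2026 = 0.07305
p₀ = P(outcome | unexposed) = 38/1044 = 0.036398
Under exogeneity and monotonicity, PS = (p₁ − p₀) / (1 − p₀).
PS = (0.07305 − 0.036398) / (1 − 0.036398) = 0.036652 / 0.9636 ≈ 0.0380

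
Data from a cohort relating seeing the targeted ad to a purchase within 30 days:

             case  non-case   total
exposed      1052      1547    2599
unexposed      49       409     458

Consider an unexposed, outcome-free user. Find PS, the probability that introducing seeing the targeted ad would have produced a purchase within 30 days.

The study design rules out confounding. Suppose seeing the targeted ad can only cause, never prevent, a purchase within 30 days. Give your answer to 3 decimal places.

PS ≈ 0.333

p₁ = P(outcome | exposed) = 1052/2599 = 0.40477
p₀ = P(outcome | unexposed) = 49/458 = 0.10699
Under exogeneity and monotonicity, PS = (p₁ − p₀)/(1 − p₀).
PS = (0.40477 − 0.10699) / 0.89301 ≈ 0.3335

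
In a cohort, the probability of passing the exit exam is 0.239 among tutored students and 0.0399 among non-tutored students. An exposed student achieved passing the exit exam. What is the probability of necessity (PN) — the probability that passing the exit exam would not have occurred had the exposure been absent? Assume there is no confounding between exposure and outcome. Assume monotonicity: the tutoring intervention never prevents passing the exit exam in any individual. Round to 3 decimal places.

Let p₁ = 0.239, p₀ = 0.0399.
Under exogeneity and monotonicity, PN = (p₁ − p₀) / p₁.
PN = (0.239 − 0.0399) / 0.239 = 0.1991 / 0.239 ≈ 0.8331

PN ≈ 0.833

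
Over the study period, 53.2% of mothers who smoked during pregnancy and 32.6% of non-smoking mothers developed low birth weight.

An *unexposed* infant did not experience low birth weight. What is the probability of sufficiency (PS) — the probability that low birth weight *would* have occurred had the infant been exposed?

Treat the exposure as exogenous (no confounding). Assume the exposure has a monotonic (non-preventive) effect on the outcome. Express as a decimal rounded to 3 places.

p₁ = 0.532, p₀ = 0.326.
Under exogeneity and monotonicity, PS = (p₁ − p₀) / (1 − p₀).
PS = (0.532 − 0.326) / (1 − 0.326) = 0.206 / 0.674 ≈ 0.3056

PS ≈ 0.306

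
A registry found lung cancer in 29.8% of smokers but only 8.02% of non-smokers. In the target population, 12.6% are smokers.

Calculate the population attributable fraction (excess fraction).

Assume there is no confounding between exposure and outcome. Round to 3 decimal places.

PAF ≈ 0.255

p₁ = 0.298, p₀ = 0.0802.
Overall risk P(Y=1) = π·p₁ + (1−π)·p₀ = 0.126×0.298 + 0.874×0.0802 = 0.10764.
Under exogeneity, PAF = [P(Y=1) − p₀] / P(Y=1).
PAF = (0.10764 − 0.0802) / 0.10764 ≈ 0.2549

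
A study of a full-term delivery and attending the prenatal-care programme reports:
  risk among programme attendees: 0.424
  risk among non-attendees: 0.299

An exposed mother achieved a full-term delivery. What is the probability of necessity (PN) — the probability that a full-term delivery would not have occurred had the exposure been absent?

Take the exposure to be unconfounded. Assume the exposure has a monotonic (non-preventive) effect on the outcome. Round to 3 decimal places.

PN ≈ 0.295

Let p₁ = 0.424, p₀ = 0.299.
Under exogeneity and monotonicity, PN = (p₁ − p₀) / p₁.
PN = (0.424 − 0.299) / 0.424 = 0.125 / 0.424 ≈ 0.2948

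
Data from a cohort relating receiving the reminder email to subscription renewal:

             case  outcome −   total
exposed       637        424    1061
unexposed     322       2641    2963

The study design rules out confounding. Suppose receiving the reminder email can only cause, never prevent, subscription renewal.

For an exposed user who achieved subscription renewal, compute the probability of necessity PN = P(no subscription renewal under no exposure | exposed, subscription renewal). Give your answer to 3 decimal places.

PN ≈ 0.819

p₁ = P(outcome | exposed) = 637/1061 = 0.60038
p₀ = P(outcome | unexposed) = 322/2963 = 0.10867
Under exogeneity and monotonicity, PN = (p₁ − p₀)/p₁.
PN = (0.60038 − 0.10867) / 0.60038 ≈ 0.8190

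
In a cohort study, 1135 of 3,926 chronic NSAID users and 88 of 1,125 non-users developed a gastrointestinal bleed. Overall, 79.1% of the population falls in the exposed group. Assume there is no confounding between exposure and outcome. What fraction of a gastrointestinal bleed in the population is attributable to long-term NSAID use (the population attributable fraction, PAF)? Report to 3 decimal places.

PAF ≈ 0.681

p₁ = P(outcome | exposed) = 1135/3926 = 0.2891
p₀ = P(outcome | unexposed) = 88/1125 = 0.078222
Overall risk P(Y=1) = π·p₁ + (1−π)·p₀ = 0.791×0.2891 + 0.209×0.078222 = 0.24503.
Under exogeneity, PAF = [P(Y=1) − p₀] / P(Y=1).
PAF = (0.24503 − 0.078222) / 0.24503 ≈ 0.6808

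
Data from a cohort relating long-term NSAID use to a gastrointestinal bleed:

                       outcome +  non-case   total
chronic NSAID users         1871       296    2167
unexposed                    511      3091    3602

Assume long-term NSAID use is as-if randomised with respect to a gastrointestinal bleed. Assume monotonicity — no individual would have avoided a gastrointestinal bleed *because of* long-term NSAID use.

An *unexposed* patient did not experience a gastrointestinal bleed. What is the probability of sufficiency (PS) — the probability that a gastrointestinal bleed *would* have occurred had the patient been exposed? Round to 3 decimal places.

PS ≈ 0.841

p₁ = P(outcome | exposed) = 1871/2167 = 0.86341
p₀ = P(outcome | unexposed) = 511/3602 = 0.14187
Under exogeneity and monotonicity, PS = (p₁ − p₀)/(1 − p₀).
PS = (0.86341 − 0.14187) / 0.85813 ≈ 0.8408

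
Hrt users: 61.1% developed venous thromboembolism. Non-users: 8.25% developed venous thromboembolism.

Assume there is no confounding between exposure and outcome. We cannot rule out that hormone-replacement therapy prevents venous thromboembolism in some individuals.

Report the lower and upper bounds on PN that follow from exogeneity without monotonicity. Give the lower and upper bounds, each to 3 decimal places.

0.865 ≤ PN ≤ 1.000

p₁ = 0.611, p₀ = 0.0825.
Under exogeneity alone the bounds on PN are max{0,(p₁−p₀)/p₁} ≤ PN ≤ min{1,(1−p₀)/p₁}.
  lower = (p₁ − p₀)/p₁ = 0.5285 / 0.611 ≈ 0.8650
  upper = min{1, (1 − p₀)/p₁} = 0.9175 / 0.611 ≈ 1.5016 → capped at 1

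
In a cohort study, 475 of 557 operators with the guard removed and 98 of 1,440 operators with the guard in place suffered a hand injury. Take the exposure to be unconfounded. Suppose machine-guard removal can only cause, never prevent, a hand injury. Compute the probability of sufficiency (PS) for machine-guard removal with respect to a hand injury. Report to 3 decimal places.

PS ≈ 0.842

p₁ = P(outcome | exposed) = 475/557 = 0.85278
p₀ = P(outcome | unexposed) = 98/1440 = 0.068056
Under exogeneity and monotonicity, PS = (p₁ − p₀) / (1 − p₀).
PS = (0.85278 − 0.068056) / (1 − 0.068056) = 0.78473 / 0.93194 ≈ 0.8420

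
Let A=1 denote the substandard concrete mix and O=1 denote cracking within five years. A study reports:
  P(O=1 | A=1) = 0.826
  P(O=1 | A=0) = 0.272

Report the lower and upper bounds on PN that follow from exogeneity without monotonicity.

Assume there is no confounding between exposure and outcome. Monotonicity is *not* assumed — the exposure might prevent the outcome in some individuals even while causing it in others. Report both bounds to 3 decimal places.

Let p₁ = 0.826, p₀ = 0.272.
Under exogeneity alone the bounds on PN are max{0,(p₁−p₀)/p₁} ≤ PN ≤ min{1,(1−p₀)/p₁}.
  lower = (p₁ − p₀)/p₁ = 0.554 / 0.826 ≈ 0.6707
  upper = min{1, (1 − p₀)/p₁} = 0.728 / 0.826 ≈ 0.8814

0.671 ≤ PN ≤ 0.881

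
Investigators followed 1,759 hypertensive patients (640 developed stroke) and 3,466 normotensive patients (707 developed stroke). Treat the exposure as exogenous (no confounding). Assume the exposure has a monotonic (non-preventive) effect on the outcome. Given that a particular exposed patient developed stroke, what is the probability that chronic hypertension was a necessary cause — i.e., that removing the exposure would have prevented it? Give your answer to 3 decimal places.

PN ≈ 0.439

p₁ = P(outcome | exposed) = 640/1759 = 0.36384
p₀ = P(outcome | unexposed) = 707/3466 = 0.20398
Under exogeneity and monotonicity, PN = (p₁ − p₀) / p₁.
PN = (0.36384 − 0.20398) / 0.36384 = 0.15986 / 0.36384 ≈ 0.4394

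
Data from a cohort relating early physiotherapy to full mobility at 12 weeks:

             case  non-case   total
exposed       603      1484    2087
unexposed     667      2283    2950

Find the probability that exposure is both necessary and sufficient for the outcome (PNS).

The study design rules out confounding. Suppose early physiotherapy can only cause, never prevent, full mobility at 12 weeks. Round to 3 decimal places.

PNS ≈ 0.063

p₁ = P(outcome | exposed) = 603/2087 = 0.28893
p₀ = P(outcome | unexposed) = 667/2950 = 0.2261
Under exogeneity and monotonicity, PNS = p₁ − p₀.
PNS = 0.28893 − 0.2261 = 0.06283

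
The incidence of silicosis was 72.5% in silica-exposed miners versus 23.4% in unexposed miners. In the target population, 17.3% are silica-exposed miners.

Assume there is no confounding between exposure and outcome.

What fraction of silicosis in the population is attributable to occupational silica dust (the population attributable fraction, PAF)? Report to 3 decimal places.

p₁ = 0.725, p₀ = 0.234.
Overall risk P(Y=1) = π·p₁ + (1−π)·p₀ = 0.173×0.725 + 0.827×0.234 = 0.31894.
Under exogeneity, PAF = [P(Y=1) − p₀] / P(Y=1).
PAF = (0.31894 − 0.234) / 0.31894 ≈ 0.2663

PAF ≈ 0.266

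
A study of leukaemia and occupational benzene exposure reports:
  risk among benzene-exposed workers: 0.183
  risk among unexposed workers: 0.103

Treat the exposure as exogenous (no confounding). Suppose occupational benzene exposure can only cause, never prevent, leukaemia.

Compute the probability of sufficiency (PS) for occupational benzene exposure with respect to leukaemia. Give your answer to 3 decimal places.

Let p₁ = 0.183, p₀ = 0.103.
Under exogeneity and monotonicity, PS = (p₁ − p₀) / (1 − p₀).
PS = (0.183 − 0.103) / (1 − 0.103) = 0.08 / 0.897 ≈ 0.0892

PS ≈ 0.089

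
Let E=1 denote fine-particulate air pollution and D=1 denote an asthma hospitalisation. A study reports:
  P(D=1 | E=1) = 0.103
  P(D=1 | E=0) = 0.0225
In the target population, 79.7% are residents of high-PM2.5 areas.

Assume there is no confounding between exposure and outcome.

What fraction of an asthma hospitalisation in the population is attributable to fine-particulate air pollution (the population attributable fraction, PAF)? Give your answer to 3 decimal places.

Let p₁ = 0.103, p₀ = 0.0225.
Overall risk P(Y=1) = π·p₁ + (1−π)·p₀ = 0.797×0.103 + 0.203×0.0225 = 0.086658.
Under exogeneity, PAF = [P(Y=1) − p₀] / P(Y=1).
PAF = (0.086658 − 0.0225) / 0.086658 ≈ 0.7404

PAF ≈ 0.740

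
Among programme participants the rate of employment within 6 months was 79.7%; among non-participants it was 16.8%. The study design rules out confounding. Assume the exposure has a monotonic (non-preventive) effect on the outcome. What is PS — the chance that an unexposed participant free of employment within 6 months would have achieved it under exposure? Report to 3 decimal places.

p₁ = 0.797, p₀ = 0.168.
Under exogeneity and monotonicity, PS = (p₁ − p₀) / (1 − p₀).
PS = (0.797 − 0.168) / (1 − 0.168) = 0.629 / 0.832 ≈ 0.7560

PS ≈ 0.756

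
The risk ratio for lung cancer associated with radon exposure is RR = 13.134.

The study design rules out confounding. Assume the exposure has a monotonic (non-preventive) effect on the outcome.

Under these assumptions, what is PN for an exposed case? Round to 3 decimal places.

PN ≈ 0.924

Under exogeneity and monotonicity, PN = (RR − 1) / RR = 1 − 1/RR.
PN = (13.134 − 1) / 13.134 = 12.13 / 13.134 ≈ 0.9239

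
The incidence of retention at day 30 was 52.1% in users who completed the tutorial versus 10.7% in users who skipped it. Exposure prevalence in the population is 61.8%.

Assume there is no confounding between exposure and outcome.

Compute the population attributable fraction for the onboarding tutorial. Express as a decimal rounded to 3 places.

p₁ = 0.521, p₀ = 0.107.
Overall risk P(Y=1) = π·p₁ + (1−π)·p₀ = 0.618×0.521 + 0.382×0.107 = 0.36285.
Under exogeneity, PAF = [P(Y=1) − p₀] / P(Y=1).
PAF = (0.36285 − 0.107) / 0.36285 ≈ 0.7051

PAF ≈ 0.705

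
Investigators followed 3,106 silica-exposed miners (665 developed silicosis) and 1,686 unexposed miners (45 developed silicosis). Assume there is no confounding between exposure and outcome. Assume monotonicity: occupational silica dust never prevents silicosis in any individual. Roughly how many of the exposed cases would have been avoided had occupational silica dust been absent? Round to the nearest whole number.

p₁ = P(outcome | exposed) = 665/3106 = 0.2141
p₀ = P(outcome | unexposed) = 45/1686 = 0.02669
PN = (p₁ − p₀)/p₁ = (0.2141 − 0.02669) / 0.2141 ≈ 0.87534.
Attributable cases ≈ PN × (exposed cases) = 0.87534 × 665 ≈ 582.10.

about 582 cases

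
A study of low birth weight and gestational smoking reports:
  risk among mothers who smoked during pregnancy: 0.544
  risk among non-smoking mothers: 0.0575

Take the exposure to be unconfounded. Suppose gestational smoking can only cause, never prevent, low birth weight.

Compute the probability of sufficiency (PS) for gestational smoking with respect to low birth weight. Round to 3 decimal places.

Let p₁ = 0.544, p₀ = 0.0575.
Under exogeneity and monotonicity, PS = (p₁ − p₀) / (1 − p₀).
PS = (0.544 − 0.0575) / (1 − 0.0575) = 0.4865 / 0.9425 ≈ 0.5162

PS ≈ 0.516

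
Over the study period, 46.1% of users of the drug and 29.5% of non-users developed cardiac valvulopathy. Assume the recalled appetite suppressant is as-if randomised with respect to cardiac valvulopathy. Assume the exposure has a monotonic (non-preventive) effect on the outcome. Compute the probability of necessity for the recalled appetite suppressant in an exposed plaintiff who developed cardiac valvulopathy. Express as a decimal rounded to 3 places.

PN ≈ 0.360

p₁ = 0.461, p₀ = 0.295.
Under exogeneity and monotonicity, PN = (p₁ − p₀) / p₁.
PN = (0.461 − 0.295) / 0.461 = 0.166 / 0.461 ≈ 0.3601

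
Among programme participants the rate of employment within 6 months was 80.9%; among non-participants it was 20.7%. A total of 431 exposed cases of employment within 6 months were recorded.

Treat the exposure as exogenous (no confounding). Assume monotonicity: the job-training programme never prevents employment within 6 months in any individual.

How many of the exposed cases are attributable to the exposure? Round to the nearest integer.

about 321 cases

p₁ = 0.809, p₀ = 0.207.
PN = (p₁ − p₀)/p₁ = (0.809 − 0.207) / 0.809 ≈ 0.74413.
Attributable cases ≈ PN × (exposed cases) = 0.74413 × 431 ≈ 320.72.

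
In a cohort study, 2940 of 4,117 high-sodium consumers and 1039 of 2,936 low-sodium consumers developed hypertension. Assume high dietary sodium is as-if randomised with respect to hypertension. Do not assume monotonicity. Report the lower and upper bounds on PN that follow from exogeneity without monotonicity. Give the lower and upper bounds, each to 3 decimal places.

p₁ = P(outcome | exposed) = 2940/4117 = 0.71411
p₀ = P(outcome | unexposed) = 1039/2936 = 0.35388
Under exogeneity alone the bounds on PN are max{0,(p₁−p₀)/p₁} ≤ PN ≤ min{1,(1−p₀)/p₁}.
  lower = (p₁ − p₀)/p₁ = 0.36023 / 0.71411 ≈ 0.5044
  upper = min{1, (1 − p₀)/p₁} = 0.64612 / 0.71411 ≈ 0.9048

0.504 ≤ PN ≤ 0.905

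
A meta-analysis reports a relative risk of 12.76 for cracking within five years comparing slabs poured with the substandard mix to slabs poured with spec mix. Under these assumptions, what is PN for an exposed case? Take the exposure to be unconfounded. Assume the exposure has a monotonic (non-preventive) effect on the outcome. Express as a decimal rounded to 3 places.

PN ≈ 0.922

Under exogeneity and monotonicity, PN = (RR − 1) / RR = 1 − 1/RR.
PN = (12.76 − 1) / 12.76 = 11.76 / 12.76 ≈ 0.9216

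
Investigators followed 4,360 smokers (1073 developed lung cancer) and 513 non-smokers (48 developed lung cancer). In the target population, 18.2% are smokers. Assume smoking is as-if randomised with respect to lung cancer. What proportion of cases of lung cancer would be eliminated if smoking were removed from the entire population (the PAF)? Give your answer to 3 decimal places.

p₁ = P(outcome | exposed) = 1073/4360 = 0.2461
p₀ = P(outcome | unexposed) = 48/513 = 0.093567
Overall risk P(Y=1) = π·p₁ + (1−π)·p₀ = 0.182×0.2461 + 0.818×0.093567 = 0.12133.
Under exogeneity, PAF = [P(Y=1) − p₀] / P(Y=1).
PAF = (0.12133 − 0.093567) / 0.12133 ≈ 0.2288

PAF ≈ 0.229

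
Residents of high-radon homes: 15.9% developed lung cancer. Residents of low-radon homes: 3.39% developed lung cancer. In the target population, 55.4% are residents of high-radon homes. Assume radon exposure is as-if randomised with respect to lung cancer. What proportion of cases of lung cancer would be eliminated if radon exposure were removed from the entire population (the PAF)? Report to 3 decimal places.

p₁ = 0.159, p₀ = 0.0339.
Overall risk P(Y=1) = π·p₁ + (1−π)·p₀ = 0.554×0.159 + 0.446×0.0339 = 0.10321.
Under exogeneity, PAF = [P(Y=1) − p₀] / P(Y=1).
PAF = (0.10321 − 0.0339) / 0.10321 ≈ 0.6715

PAF ≈ 0.672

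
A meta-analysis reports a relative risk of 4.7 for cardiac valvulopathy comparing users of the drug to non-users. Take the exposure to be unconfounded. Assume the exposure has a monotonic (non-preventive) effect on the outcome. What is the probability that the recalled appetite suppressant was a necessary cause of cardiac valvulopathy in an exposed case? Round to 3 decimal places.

Under exogeneity and monotonicity, PN = (RR − 1) / RR = 1 − 1/RR.
PN = (4.7 − 1) / 4.7 = 3.7 / 4.7 ≈ 0.7872

PN ≈ 0.787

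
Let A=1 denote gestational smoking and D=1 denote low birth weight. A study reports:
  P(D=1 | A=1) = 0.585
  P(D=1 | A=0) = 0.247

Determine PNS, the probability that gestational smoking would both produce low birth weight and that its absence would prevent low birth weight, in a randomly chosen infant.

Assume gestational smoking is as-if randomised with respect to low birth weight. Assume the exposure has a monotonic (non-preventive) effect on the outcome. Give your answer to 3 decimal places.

PNS ≈ 0.338

Let p₁ = 0.585, p₀ = 0.247.
Under exogeneity and monotonicity, PNS = p₁ − p₀.
PNS = 0.585 − 0.247 = 0.338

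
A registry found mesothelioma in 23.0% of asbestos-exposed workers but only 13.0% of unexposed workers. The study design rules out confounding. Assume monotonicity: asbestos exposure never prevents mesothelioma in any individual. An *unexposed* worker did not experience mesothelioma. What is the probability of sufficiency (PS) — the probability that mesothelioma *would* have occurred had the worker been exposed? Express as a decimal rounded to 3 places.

PS ≈ 0.115

p₁ = 0.23, p₀ = 0.13.
Under exogeneity and monotonicity, PS = (p₁ − p₀) / (1 − p₀).
PS = (0.23 − 0.13) / (1 − 0.13) = 0.1 / 0.87 ≈ 0.1149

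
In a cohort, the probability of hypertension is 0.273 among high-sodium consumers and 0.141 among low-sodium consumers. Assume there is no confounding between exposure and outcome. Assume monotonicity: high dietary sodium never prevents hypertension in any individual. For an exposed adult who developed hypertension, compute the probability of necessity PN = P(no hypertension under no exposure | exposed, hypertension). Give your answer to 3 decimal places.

PN ≈ 0.484

Let p₁ = 0.273, p₀ = 0.141.
Under exogeneity and monotonicity, PN = (p₁ − p₀) / p₁.
PN = (0.273 − 0.141) / 0.273 = 0.132 / 0.273 ≈ 0.4835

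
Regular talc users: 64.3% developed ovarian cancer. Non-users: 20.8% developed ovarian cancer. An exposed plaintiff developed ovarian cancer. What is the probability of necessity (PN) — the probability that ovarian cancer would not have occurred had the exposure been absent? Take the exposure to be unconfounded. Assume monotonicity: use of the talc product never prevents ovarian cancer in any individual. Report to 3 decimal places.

PN ≈ 0.677

p₁ = 0.643, p₀ = 0.208.
Under exogeneity and monotonicity, PN = (p₁ − p₀) / p₁.
PN = (0.643 − 0.208) / 0.643 = 0.435 / 0.643 ≈ 0.6765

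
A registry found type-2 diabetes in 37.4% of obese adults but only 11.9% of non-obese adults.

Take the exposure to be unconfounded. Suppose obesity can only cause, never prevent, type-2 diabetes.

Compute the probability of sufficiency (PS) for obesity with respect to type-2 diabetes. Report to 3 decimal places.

PS ≈ 0.289

p₁ = 0.374, p₀ = 0.119.
Under exogeneity and monotonicity, PS = (p₁ − p₀) / (1 − p₀).
PS = (0.374 − 0.119) / (1 − 0.119) = 0.255 / 0.881 ≈ 0.2894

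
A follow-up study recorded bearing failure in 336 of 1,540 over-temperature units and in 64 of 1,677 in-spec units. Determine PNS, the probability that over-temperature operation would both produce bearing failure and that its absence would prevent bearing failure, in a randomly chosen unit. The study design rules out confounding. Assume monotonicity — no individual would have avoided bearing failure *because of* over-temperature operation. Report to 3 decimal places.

p₁ = P(outcome | exposed) = 336/1540 = 0.21818
p₀ = P(outcome | unexposed) = 64/1677 = 0.038163
Under exogeneity and monotonicity, PNS = p₁ − p₀.
PNS = 0.21818 − 0.038163 = 0.18002

PNS ≈ 0.180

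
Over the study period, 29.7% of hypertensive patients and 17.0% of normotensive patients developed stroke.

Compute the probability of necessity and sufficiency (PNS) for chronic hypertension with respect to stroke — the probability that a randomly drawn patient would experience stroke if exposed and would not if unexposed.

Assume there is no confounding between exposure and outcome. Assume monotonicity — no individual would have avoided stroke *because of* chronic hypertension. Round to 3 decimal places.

PNS ≈ 0.127

p₁ = 0.297, p₀ = 0.17.
Under exogeneity and monotonicity, PNS = p₁ − p₀.
PNS = 0.297 − 0.17 = 0.127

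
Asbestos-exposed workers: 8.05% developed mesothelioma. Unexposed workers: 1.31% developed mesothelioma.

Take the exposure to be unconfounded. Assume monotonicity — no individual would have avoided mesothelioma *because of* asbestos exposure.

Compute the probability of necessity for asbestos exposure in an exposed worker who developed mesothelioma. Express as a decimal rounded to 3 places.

p₁ = 0.0805, p₀ = 0.0131.
Under exogeneity and monotonicity, PN = (p₁ − p₀) / p₁.
PN = (0.0805 − 0.0131) / 0.0805 = 0.0674 / 0.0805 ≈ 0.8373

PN ≈ 0.837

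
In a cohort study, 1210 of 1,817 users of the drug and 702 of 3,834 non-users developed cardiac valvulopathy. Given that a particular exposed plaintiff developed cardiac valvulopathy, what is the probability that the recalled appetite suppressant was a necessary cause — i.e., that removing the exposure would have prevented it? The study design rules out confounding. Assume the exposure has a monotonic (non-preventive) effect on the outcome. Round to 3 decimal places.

PN ≈ 0.725

p₁ = P(outcome | exposed) = 1210/1817 = 0.66593
p₀ = P(outcome | unexposed) = 702/3834 = 0.1831
Under exogeneity and monotonicity, PN = (p₁ − p₀) / p₁.
PN = (0.66593 − 0.1831) / 0.66593 = 0.48283 / 0.66593 ≈ 0.7250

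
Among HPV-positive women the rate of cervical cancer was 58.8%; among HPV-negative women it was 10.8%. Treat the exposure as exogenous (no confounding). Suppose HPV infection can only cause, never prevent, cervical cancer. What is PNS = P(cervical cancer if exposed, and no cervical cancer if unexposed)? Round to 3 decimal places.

p₁ = 0.588, p₀ = 0.108.
Under exogeneity and monotonicity, PNS = p₁ − p₀.
PNS = 0.588 − 0.108 = 0.48

PNS ≈ 0.480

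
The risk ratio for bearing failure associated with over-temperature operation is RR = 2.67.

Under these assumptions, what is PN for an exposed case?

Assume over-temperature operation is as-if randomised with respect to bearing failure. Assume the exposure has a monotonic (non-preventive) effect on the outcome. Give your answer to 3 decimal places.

Under exogeneity and monotonicity, PN = (RR − 1) / RR = 1 − 1/RR.
PN = (2.67 − 1) / 2.67 = 1.67 / 2.67 ≈ 0.6255

PN ≈ 0.625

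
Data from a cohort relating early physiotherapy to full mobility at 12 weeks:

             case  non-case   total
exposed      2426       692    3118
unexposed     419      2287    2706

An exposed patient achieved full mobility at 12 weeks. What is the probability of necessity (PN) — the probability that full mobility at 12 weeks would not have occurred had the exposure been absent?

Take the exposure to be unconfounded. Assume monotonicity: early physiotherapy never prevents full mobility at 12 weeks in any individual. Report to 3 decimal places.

p₁ = P(outcome | exposed) = 2426/3118 = 0.77806
p₀ = P(outcome | unexposed) = 419/2706 = 0.15484
Under exogeneity and monotonicity, PN = (p₁ − p₀) / p₁.
PN = (0.77806 − 0.15484) / 0.77806 = 0.62322 / 0.77806 ≈ 0.8010

PN ≈ 0.801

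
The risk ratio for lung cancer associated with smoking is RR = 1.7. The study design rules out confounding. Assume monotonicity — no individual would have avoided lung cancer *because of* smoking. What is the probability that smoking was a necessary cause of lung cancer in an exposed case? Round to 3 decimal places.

Under exogeneity and monotonicity, PN = (RR − 1) / RR = 1 − 1/RR.
PN = (1.7 − 1) / 1.7 = 0.7 / 1.7 ≈ 0.4118

PN ≈ 0.412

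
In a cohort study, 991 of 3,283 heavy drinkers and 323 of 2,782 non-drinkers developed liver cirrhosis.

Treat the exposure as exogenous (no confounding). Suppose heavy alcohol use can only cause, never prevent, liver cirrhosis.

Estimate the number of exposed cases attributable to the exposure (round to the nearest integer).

about 610 cases

p₁ = P(outcome | exposed) = 991/3283 = 0.30186
p₀ = P(outcome | unexposed) = 323/2782 = 0.1161
PN = (p₁ − p₀)/p₁ = (0.30186 − 0.1161) / 0.30186 ≈ 0.61537.
Attributable cases ≈ PN × (exposed cases) = 0.61537 × 991 ≈ 609.83.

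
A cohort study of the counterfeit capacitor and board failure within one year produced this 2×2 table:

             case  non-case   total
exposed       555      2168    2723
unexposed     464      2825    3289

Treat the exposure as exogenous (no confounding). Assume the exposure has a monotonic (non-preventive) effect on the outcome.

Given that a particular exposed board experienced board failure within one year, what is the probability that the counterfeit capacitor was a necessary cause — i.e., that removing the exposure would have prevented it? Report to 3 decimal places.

PN ≈ 0.308

p₁ = P(outcome | exposed) = 555/2723 = 0.20382
p₀ = P(outcome | unexposed) = 464/3289 = 0.14108
Under exogeneity and monotonicity, PN = (p₁ − p₀)/p₁.
PN = (0.20382 − 0.14108) / 0.20382 ≈ 0.3078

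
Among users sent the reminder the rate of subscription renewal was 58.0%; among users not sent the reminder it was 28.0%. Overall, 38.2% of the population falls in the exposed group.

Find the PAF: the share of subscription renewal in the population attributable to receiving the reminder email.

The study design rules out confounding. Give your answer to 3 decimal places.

p₁ = 0.58, p₀ = 0.28.
Overall risk P(Y=1) = π·p₁ + (1−π)·p₀ = 0.382×0.58 + 0.618×0.28 = 0.3946.
Under exogeneity, PAF = [P(Y=1) − p₀] / P(Y=1).
PAF = (0.3946 − 0.28) / 0.3946 ≈ 0.2904

PAF ≈ 0.290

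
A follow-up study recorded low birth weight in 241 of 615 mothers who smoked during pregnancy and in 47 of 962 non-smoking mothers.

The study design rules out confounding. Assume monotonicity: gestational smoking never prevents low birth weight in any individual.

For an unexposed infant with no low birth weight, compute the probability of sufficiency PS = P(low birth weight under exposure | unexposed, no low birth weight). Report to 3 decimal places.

p₁ = P(outcome | exposed) = 241/615 = 0.39187
p₀ = P(outcome | unexposed) = 47/962 = 0.048857
Under exogeneity and monotonicity, PS = (p₁ − p₀) / (1 − p₀).
PS = (0.39187 − 0.048857) / (1 − 0.048857) = 0.34301 / 0.95114 ≈ 0.3606

PS ≈ 0.361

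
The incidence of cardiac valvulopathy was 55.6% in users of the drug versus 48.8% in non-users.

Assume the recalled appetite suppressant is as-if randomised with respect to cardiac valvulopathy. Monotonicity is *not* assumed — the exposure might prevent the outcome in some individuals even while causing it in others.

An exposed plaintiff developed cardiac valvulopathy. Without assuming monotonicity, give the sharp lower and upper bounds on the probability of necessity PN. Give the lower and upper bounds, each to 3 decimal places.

p₁ = 0.556, p₀ = 0.488.
Under exogeneity alone the bounds on PN are max{0,(p₁−p₀)/p₁} ≤ PN ≤ min{1,(1−p₀)/p₁}.
  lower = (p₁ − p₀)/p₁ = 0.068 / 0.556 ≈ 0.1223
  upper = min{1, (1 − p₀)/p₁} = 0.512 / 0.556 ≈ 0.9209

0.122 ≤ PN ≤ 0.921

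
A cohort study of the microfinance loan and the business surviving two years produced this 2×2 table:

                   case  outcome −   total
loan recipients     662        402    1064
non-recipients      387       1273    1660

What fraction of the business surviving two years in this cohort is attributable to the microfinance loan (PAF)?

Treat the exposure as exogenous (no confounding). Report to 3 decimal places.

p₁ = P(outcome | exposed) = 662/1064 = 0.62218
p₀ = P(outcome | unexposed) = 387/1660 = 0.23313
Exposure prevalence π = 1064/2724 = 0.3906; overall risk P(Y=1) = 0.3851.
Under exogeneity, PAF = [P(Y=1) − p₀]/P(Y=1).
PAF = (0.3851 − 0.23313) / 0.3851 ≈ 0.3946

PAF ≈ 0.395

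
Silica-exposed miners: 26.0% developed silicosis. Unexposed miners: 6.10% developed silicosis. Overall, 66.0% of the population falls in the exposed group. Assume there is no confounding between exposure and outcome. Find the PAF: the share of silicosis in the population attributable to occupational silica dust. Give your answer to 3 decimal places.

p₁ = 0.26, p₀ = 0.061.
Overall risk P(Y=1) = π·p₁ + (1−π)·p₀ = 0.66×0.26 + 0.34×0.061 = 0.19234.
Under exogeneity, PAF = [P(Y=1) − p₀] / P(Y=1).
PAF = (0.19234 − 0.061) / 0.19234 ≈ 0.6829

PAF ≈ 0.683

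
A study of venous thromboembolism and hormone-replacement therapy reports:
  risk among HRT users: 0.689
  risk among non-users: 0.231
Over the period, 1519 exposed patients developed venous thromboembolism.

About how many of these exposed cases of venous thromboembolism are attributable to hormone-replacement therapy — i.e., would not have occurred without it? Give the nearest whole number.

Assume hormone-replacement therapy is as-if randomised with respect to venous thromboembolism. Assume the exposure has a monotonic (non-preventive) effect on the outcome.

Let p₁ = 0.689, p₀ = 0.231.
PN = (p₁ − p₀)/p₁ = (0.689 − 0.231) / 0.689 ≈ 0.66473.
Attributable cases ≈ PN × (exposed cases) = 0.66473 × 1519 ≈ 1009.73.

about 1010 cases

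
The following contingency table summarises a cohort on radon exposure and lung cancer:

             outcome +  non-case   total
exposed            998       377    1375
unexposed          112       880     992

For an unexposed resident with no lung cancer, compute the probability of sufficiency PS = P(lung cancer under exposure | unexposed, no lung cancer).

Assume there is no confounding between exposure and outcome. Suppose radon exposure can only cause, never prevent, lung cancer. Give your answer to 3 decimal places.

p₁ = P(outcome | exposed) = 998/1375 = 0.72582
p₀ = P(outcome | unexposed) = 112/992 = 0.1129
Under exogeneity and monotonicity, PS = (p₁ − p₀) / (1 − p₀).
PS = (0.72582 − 0.1129) / (1 − 0.1129) = 0.61291 / 0.8871 ≈ 0.6909

PS ≈ 0.691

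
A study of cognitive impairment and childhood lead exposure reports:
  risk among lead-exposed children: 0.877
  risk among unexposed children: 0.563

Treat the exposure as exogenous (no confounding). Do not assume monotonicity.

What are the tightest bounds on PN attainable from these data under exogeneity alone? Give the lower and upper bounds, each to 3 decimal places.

Let p₁ = 0.877, p₀ = 0.563.
Under exogeneity alone the bounds on PN are max{0,(p₁−p₀)/p₁} ≤ PN ≤ min{1,(1−p₀)/p₁}.
  lower = (p₁ − p₀)/p₁ = 0.314 / 0.877 ≈ 0.3580
  upper = min{1, (1 − p₀)/p₁} = 0.437 / 0.877 ≈ 0.4983

0.358 ≤ PN ≤ 0.498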